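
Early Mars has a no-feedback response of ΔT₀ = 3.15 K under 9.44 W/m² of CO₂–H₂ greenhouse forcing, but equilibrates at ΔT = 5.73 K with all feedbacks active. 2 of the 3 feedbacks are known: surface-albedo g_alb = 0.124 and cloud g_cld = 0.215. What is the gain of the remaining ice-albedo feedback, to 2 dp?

Amplification A = ΔT/ΔT₀ = 5.73/3.15 = 1.819.
Total gain g = 1 − 1/A = 1 − 1/1.819 = 0.4502.
Known gains sum to 0.124 + 0.215 = 0.339.
g_ice = 0.4502 − 0.339 = 0.11.

0.11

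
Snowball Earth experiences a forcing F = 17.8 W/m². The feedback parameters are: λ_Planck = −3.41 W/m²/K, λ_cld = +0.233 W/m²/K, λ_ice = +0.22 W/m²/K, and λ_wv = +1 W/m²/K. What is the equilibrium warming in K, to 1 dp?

9.1 K

Net feedback parameter λ = (−3.41) + (+0.233) + (+0.22) + (+1) = -1.957 W/m²/K.
ΔT = −F/λ = −17.8/(-1.957) = 9.1 K.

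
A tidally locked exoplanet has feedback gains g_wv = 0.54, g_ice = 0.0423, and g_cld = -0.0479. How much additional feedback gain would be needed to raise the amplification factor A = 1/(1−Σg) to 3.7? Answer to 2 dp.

Current total gain = 0.5344.
Target gain for A = 3.7: g* = 1 − 1/3.7 = 0.7297.
Additional gain needed = 0.7297 − 0.5344 = 0.20.

0.20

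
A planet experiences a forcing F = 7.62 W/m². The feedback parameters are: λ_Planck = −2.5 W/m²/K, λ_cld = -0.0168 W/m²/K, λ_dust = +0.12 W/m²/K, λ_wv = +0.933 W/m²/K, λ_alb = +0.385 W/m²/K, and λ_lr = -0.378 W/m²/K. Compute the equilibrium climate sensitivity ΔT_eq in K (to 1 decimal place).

5.2 K

Net feedback parameter λ = (−2.5) + (-0.0168) + (+0.12) + (+0.933) + (+0.385) + (-0.378) = -1.4568 W/m²/K.
ΔT = −F/λ = −7.62/(-1.4568) = 5.2 K.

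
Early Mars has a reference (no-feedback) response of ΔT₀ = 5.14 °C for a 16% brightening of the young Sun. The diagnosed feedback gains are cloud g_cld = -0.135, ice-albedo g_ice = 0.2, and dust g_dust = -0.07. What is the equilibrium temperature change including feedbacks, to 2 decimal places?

Total gain g = -0.135 + 0.2 − 0.07 = -0.005.
Amplification A = 1/(1 + 0.005) = 0.995.
ΔT = 5.14 × 0.995 = 5.11 °C.

5.11 °C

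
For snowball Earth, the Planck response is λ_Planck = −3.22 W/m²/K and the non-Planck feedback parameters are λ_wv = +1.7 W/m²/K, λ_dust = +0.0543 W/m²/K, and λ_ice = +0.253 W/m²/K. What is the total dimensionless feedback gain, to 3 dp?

0.623

Convert to gains: g_wv = 1.7/3.22 = 0.528; g_dust = 0.0543/3.22 = 0.01686; g_ice = 0.253/3.22 = 0.07857.
Total gain g = 0.62343.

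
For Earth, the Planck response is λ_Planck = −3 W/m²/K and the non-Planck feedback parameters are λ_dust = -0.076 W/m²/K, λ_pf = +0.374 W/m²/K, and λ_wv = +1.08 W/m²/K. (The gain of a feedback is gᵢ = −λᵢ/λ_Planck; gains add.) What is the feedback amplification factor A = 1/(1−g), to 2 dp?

1.85

Convert to gains: g_dust = -0.076/3 = -0.02533; g_pf = 0.374/3 = 0.1247; g_wv = 1.08/3 = 0.36.
Total gain g = 0.45937.
A = 1/(1 − 0.45937) = 1.85.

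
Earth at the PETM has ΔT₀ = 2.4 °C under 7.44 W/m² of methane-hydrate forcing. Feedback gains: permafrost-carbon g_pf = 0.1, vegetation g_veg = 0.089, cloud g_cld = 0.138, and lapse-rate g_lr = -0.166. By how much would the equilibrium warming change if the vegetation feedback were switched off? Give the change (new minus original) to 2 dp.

Original: g = 0.161, ΔT = 2.4/(1−0.161) = 2.8605 °C.
Without vegetation: g' = 0.072, ΔT' = 2.4/(1−0.072) = 2.5862 °C.
Change = 2.5862 − 2.8605 = -0.27 °C.

-0.27 °C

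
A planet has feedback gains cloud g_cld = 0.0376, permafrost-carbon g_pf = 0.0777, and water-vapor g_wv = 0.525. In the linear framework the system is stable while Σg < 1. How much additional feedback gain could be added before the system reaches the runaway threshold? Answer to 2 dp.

0.36

Current total gain = 0.0376 + 0.0777 + 0.525 = 0.6403.
Margin to runaway = 1 − 0.6403 = 0.36.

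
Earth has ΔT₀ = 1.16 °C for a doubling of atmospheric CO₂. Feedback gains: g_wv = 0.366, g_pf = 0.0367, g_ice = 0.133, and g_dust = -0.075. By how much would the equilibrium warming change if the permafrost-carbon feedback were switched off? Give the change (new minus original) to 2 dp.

Original: g = 0.4607, ΔT = 1.16/(1−0.4607) = 2.1509 °C.
Without permafrost-carbon: g' = 0.424, ΔT' = 1.16/(1−0.424) = 2.0139 °C.
Change = 2.0139 − 2.1509 = -0.14 °C.

-0.14 °C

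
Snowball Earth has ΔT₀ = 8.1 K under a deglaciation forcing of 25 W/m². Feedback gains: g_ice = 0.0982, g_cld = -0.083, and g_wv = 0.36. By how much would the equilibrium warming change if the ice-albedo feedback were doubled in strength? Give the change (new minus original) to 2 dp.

2.42 K

Original: g = 0.3752, ΔT = 8.1/(1−0.3752) = 12.9641 K.
With doubled ice-albedo: g' = 0.4734, ΔT' = 8.1/(1−0.4734) = 15.3817 K.
Change = 15.3817 − 12.9641 = 2.42 K.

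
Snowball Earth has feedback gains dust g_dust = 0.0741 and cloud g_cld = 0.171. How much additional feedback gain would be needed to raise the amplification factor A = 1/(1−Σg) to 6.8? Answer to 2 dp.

0.61

Current total gain = 0.2451.
Target gain for A = 6.8: g* = 1 − 1/6.8 = 0.8529.
Additional gain needed = 0.8529 − 0.2451 = 0.61.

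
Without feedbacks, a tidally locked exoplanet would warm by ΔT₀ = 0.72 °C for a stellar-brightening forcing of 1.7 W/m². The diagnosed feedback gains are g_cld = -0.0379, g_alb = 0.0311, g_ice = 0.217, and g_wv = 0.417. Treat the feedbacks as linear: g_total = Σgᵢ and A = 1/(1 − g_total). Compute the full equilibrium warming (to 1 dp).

Total gain g = -0.0379 + 0.0311 + 0.217 + 0.417 = 0.6272.
Amplification A = 1/(1 − 0.6272) = 2.682.
ΔT = 0.72 × 2.682 = 1.9 °C.

1.9 °C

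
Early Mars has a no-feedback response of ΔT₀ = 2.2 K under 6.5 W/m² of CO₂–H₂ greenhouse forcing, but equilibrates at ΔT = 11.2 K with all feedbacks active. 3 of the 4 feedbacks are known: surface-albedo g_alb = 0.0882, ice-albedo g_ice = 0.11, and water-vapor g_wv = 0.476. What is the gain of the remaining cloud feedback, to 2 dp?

Amplification A = ΔT/ΔT₀ = 11.2/2.2 = 5.091.
Total gain g = 1 − 1/A = 1 − 1/5.091 = 0.8036.
Known gains sum to 0.0882 + 0.11 + 0.476 = 0.6742.
g_cld = 0.8036 − 0.6742 = 0.13.

0.13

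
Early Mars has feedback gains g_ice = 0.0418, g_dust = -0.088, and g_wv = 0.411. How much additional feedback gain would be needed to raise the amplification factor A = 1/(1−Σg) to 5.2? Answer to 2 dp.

0.44

Current total gain = 0.3648.
Target gain for A = 5.2: g* = 1 − 1/5.2 = 0.8077.
Additional gain needed = 0.8077 − 0.3648 = 0.44.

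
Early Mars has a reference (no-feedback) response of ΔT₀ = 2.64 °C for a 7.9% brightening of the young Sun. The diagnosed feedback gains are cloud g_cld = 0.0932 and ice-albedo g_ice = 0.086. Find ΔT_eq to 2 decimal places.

Total gain g = 0.0932 + 0.086 = 0.1792.
Amplification A = 1/(1 − 0.1792) = 1.218.
ΔT = 2.64 × 1.218 = 3.22 °C.

3.22 °C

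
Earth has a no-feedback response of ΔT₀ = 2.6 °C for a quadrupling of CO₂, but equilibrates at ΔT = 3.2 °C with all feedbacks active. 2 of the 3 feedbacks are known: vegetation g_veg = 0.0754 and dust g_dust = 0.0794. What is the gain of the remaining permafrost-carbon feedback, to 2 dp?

Amplification A = ΔT/ΔT₀ = 3.2/2.6 = 1.231.
Total gain g = 1 − 1/A = 1 − 1/1.231 = 0.1877.
Known gains sum to 0.0754 + 0.0794 = 0.1548.
g_pf = 0.1877 − 0.1548 = 0.03.

0.03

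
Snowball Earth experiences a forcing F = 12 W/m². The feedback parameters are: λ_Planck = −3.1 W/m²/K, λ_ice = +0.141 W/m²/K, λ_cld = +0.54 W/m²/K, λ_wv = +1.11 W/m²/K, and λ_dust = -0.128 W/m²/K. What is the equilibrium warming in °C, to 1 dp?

8.4 °C

Net feedback parameter λ = (−3.1) + (+0.141) + (+0.54) + (+1.11) + (-0.128) = -1.437 W/m²/K.
ΔT = −F/λ = −12/(-1.437) = 8.4 °C.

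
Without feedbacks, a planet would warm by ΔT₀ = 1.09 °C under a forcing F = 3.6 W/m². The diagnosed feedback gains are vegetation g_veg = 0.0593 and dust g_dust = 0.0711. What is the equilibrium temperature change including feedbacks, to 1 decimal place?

Total gain g = 0.0593 + 0.0711 = 0.1304.
Amplification A = 1/(1 − 0.1304) = 1.15.
ΔT = 1.09 × 1.15 = 1.3 °C.

1.3 °C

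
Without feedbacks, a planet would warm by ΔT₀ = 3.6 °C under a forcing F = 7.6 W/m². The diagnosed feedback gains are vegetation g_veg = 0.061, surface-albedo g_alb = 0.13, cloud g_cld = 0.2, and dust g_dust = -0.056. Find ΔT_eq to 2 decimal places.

Total gain g = 0.061 + 0.13 + 0.2 − 0.056 = 0.335.
Amplification A = 1/(1 − 0.335) = 1.504.
ΔT = 3.6 × 1.504 = 5.41 °C.

5.41 °C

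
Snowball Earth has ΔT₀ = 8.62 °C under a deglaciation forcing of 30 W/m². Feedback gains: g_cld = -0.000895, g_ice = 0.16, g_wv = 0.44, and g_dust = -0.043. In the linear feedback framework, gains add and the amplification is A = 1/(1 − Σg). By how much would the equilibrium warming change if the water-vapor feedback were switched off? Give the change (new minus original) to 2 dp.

Original: g = 0.556105, ΔT = 8.62/(1−0.556105) = 19.4190 °C.
Without water-vapor: g' = 0.116105, ΔT' = 8.62/(1−0.116105) = 9.7523 °C.
Change = 9.7523 − 19.4190 = -9.67 °C.

-9.67 °C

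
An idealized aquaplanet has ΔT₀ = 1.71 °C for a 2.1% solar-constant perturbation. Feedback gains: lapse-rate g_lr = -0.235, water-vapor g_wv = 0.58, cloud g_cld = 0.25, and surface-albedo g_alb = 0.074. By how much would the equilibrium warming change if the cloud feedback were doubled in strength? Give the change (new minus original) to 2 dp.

15.94 °C

Original: g = 0.669, ΔT = 1.71/(1−0.669) = 5.1662 °C.
With doubled cloud: g' = 0.919, ΔT' = 1.71/(1−0.919) = 21.1111 °C.
Change = 21.1111 − 5.1662 = 15.94 °C.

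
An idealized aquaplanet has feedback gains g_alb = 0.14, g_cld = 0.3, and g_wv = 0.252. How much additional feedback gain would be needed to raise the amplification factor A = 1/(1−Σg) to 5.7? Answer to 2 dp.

0.13

Current total gain = 0.692.
Target gain for A = 5.7: g* = 1 − 1/5.7 = 0.8246.
Additional gain needed = 0.8246 − 0.692 = 0.13.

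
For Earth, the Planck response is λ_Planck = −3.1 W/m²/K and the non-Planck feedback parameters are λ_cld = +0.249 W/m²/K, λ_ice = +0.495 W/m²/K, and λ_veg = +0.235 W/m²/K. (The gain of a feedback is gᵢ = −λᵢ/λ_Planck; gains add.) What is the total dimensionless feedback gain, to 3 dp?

0.316

Convert to gains: g_cld = 0.249/3.1 = 0.08032; g_ice = 0.495/3.1 = 0.1597; g_veg = 0.235/3.1 = 0.07581.
Total gain g = 0.31583.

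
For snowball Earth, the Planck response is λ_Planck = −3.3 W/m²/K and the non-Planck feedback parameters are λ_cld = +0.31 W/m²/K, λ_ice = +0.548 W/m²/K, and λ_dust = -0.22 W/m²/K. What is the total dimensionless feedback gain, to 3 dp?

0.193

Convert to gains: g_cld = 0.31/3.3 = 0.09394; g_ice = 0.548/3.3 = 0.1661; g_dust = -0.22/3.3 = -0.06667.
Total gain g = 0.19337.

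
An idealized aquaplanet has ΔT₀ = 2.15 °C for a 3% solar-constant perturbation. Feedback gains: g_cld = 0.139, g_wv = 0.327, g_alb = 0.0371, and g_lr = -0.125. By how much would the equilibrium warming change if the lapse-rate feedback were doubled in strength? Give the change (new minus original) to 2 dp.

-0.58 °C

Original: g = 0.3781, ΔT = 2.15/(1−0.3781) = 3.4571 °C.
With doubled lapse-rate: g' = 0.2531, ΔT' = 2.15/(1−0.2531) = 2.8786 °C.
Change = 2.8786 − 3.4571 = -0.58 °C.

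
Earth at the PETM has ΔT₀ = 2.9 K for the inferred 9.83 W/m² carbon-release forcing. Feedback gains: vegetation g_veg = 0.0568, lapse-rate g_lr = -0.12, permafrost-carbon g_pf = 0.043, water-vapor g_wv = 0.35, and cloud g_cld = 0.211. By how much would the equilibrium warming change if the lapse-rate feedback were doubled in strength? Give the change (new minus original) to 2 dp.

-1.31 K

Original: g = 0.5408, ΔT = 2.9/(1−0.5408) = 6.3153 K.
With doubled lapse-rate: g' = 0.4208, ΔT' = 2.9/(1−0.4208) = 5.0069 K.
Change = 5.0069 − 6.3153 = -1.31 K.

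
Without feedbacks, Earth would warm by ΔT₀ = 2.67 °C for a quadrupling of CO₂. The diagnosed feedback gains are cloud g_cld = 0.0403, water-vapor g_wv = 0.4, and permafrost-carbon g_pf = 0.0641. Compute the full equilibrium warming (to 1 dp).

Total gain g = 0.0403 + 0.4 + 0.0641 = 0.5044.
Amplification A = 1/(1 − 0.5044) = 2.018.
ΔT = 2.67 × 2.018 = 5.4 °C.

5.4 °C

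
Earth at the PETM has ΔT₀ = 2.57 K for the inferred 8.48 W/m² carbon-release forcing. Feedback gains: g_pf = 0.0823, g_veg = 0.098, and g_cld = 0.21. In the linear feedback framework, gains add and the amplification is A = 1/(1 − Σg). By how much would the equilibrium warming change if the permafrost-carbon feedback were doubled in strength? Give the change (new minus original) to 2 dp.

0.66 K

Original: g = 0.3903, ΔT = 2.57/(1−0.3903) = 4.2152 K.
With doubled permafrost-carbon: g' = 0.4726, ΔT' = 2.57/(1−0.4726) = 4.8730 K.
Change = 4.8730 − 4.2152 = 0.66 K.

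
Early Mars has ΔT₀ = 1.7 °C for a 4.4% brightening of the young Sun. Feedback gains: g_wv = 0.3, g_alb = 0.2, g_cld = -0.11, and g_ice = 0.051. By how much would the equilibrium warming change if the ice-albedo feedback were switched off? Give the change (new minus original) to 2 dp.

Original: g = 0.441, ΔT = 1.7/(1−0.441) = 3.0411 °C.
Without ice-albedo: g' = 0.39, ΔT' = 1.7/(1−0.39) = 2.7869 °C.
Change = 2.7869 − 3.0411 = -0.25 °C.

-0.25 °C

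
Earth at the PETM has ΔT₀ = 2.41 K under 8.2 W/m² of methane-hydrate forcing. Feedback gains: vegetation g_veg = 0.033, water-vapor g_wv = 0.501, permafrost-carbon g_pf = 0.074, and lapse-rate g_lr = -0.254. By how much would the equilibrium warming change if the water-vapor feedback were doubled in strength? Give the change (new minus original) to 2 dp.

12.89 K

Original: g = 0.354, ΔT = 2.41/(1−0.354) = 3.7307 K.
With doubled water-vapor: g' = 0.855, ΔT' = 2.41/(1−0.855) = 16.6207 K.
Change = 16.6207 − 3.7307 = 12.89 K.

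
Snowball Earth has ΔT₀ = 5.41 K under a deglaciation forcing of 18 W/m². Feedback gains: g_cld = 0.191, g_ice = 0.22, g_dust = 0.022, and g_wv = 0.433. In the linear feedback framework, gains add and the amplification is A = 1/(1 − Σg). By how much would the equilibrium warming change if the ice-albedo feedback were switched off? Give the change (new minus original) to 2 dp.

Original: g = 0.866, ΔT = 5.41/(1−0.866) = 40.3731 K.
Without ice-albedo: g' = 0.646, ΔT' = 5.41/(1−0.646) = 15.2825 K.
Change = 15.2825 − 40.3731 = -25.09 K.

-25.09 K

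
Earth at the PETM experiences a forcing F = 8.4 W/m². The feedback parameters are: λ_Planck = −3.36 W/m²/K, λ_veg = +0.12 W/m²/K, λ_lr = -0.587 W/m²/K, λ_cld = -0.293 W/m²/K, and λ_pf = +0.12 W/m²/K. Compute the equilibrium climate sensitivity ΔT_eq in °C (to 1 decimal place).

2.1 °C

Net feedback parameter λ = (−3.36) + (+0.12) + (-0.587) + (-0.293) + (+0.12) = -4 W/m²/K.
ΔT = −F/λ = −8.4/(-4) = 2.1 °C.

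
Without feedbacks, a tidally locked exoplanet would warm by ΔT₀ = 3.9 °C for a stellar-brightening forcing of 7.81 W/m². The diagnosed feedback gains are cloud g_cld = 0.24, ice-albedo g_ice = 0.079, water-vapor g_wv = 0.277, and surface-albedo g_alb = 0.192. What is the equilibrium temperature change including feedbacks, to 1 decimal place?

18.4 °C

Total gain g = 0.24 + 0.079 + 0.277 + 0.192 = 0.788.
Amplification A = 1/(1 − 0.788) = 4.717.
ΔT = 3.9 × 4.717 = 18.4 °C.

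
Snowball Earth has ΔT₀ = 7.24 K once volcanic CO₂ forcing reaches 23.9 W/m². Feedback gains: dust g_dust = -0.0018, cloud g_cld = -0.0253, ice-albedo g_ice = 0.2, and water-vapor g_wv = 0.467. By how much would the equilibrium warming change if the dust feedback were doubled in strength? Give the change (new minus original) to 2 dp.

-0.10 K

Original: g = 0.6399, ΔT = 7.24/(1−0.6399) = 20.1055 K.
With doubled dust: g' = 0.6381, ΔT' = 7.24/(1−0.6381) = 20.0055 K.
Change = 20.0055 − 20.1055 = -0.10 K.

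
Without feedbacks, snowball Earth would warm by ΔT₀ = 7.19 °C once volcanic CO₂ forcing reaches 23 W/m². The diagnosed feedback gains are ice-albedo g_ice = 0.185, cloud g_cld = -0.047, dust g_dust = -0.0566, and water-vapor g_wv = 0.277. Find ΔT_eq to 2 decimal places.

11.21 °C

Total gain g = 0.185 − 0.047 − 0.0566 + 0.277 = 0.3584.
Amplification A = 1/(1 − 0.3584) = 1.559.
ΔT = 7.19 × 1.559 = 11.21 °C.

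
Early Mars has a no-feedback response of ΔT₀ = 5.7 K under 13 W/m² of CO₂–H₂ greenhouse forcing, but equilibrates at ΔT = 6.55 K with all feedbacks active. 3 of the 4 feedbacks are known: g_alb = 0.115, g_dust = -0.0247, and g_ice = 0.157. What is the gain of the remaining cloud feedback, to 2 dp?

-0.12

Amplification A = ΔT/ΔT₀ = 6.55/5.7 = 1.149.
Total gain g = 1 − 1/A = 1 − 1/1.149 = 0.1297.
Known gains sum to 0.115 − 0.0247 + 0.157 = 0.2473.
g_cld = 0.1297 − 0.2473 = -0.12.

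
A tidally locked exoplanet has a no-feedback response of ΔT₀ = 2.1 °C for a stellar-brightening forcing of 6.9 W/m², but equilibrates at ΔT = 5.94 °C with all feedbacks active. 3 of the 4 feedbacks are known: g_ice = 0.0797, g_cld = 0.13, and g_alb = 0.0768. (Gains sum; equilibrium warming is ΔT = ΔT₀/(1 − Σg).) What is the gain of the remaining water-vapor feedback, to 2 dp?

Amplification A = ΔT/ΔT₀ = 5.94/2.1 = 2.829.
Total gain g = 1 − 1/A = 1 − 1/2.829 = 0.6465.
Known gains sum to 0.0797 + 0.13 + 0.0768 = 0.2865.
g_wv = 0.6465 − 0.2865 = 0.36.

0.36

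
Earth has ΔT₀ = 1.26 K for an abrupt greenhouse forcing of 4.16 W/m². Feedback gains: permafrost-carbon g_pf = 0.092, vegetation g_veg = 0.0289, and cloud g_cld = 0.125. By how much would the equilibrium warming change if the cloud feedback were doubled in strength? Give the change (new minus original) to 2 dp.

0.33 K

Original: g = 0.2459, ΔT = 1.26/(1−0.2459) = 1.6709 K.
With doubled cloud: g' = 0.3709, ΔT' = 1.26/(1−0.3709) = 2.0029 K.
Change = 2.0029 − 1.6709 = 0.33 K.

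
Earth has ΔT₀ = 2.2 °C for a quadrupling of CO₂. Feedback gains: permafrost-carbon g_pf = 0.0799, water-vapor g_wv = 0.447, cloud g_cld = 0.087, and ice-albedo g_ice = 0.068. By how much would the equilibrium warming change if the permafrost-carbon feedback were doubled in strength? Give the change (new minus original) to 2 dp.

2.32 °C

Original: g = 0.6819, ΔT = 2.2/(1−0.6819) = 6.9161 °C.
With doubled permafrost-carbon: g' = 0.7618, ΔT' = 2.2/(1−0.7618) = 9.2359 °C.
Change = 9.2359 − 6.9161 = 2.32 °C.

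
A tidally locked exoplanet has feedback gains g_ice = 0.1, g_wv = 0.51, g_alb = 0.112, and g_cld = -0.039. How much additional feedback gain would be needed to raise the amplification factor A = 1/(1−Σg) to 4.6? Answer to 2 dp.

0.10

Current total gain = 0.683.
Target gain for A = 4.6: g* = 1 − 1/4.6 = 0.7826.
Additional gain needed = 0.7826 − 0.683 = 0.10.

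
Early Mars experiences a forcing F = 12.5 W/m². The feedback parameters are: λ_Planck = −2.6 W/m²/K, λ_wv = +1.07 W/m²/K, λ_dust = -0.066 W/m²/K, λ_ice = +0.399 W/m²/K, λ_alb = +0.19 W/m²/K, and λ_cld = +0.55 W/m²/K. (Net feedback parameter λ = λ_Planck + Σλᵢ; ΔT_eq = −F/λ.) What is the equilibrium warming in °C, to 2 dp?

27.35 °C

Net feedback parameter λ = (−2.6) + (+1.07) + (-0.066) + (+0.399) + (+0.19) + (+0.55) = -0.457 W/m²/K.
ΔT = −F/λ = −12.5/(-0.457) = 27.35 °C.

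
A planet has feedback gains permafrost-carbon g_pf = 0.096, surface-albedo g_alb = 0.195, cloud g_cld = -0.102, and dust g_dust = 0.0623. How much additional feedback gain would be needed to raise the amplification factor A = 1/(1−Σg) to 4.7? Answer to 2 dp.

Current total gain = 0.2513.
Target gain for A = 4.7: g* = 1 − 1/4.7 = 0.7872.
Additional gain needed = 0.7872 − 0.2513 = 0.54.

0.54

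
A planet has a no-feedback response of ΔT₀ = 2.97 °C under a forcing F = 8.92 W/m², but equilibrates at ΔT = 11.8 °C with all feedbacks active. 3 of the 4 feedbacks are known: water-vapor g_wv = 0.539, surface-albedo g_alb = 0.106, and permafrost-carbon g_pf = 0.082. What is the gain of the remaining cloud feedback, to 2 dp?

0.02

Amplification A = ΔT/ΔT₀ = 11.8/2.97 = 3.973.
Total gain g = 1 − 1/A = 1 − 1/3.973 = 0.7483.
Known gains sum to 0.539 + 0.106 + 0.082 = 0.727.
g_cld = 0.7483 − 0.727 = 0.02.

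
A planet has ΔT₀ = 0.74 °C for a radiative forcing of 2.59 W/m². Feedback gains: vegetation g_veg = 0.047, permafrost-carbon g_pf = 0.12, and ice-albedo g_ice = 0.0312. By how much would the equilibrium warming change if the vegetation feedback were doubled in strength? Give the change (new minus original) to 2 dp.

0.06 °C

Original: g = 0.1982, ΔT = 0.74/(1−0.1982) = 0.9229 °C.
With doubled vegetation: g' = 0.2452, ΔT' = 0.74/(1−0.2452) = 0.9804 °C.
Change = 0.9804 − 0.9229 = 0.06 °C.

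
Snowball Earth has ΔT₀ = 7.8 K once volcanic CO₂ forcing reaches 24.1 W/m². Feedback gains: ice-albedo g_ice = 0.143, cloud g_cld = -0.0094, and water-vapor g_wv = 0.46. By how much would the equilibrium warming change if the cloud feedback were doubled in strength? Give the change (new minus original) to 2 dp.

Original: g = 0.5936, ΔT = 7.8/(1−0.5936) = 19.1929 K.
With doubled cloud: g' = 0.5842, ΔT' = 7.8/(1−0.5842) = 18.7590 K.
Change = 18.7590 − 19.1929 = -0.43 K.

-0.43 K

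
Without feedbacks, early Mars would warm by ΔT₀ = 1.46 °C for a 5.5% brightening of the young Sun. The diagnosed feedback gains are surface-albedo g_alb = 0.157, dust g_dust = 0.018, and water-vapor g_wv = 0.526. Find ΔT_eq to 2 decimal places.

Total gain g = 0.157 + 0.018 + 0.526 = 0.701.
Amplification A = 1/(1 − 0.701) = 3.344.
ΔT = 1.46 × 3.344 = 4.88 °C.

4.88 °C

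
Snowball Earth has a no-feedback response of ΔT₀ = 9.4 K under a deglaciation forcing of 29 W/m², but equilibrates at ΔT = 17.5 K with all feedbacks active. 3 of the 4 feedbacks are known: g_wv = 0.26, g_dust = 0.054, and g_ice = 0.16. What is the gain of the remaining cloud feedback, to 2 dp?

Amplification A = ΔT/ΔT₀ = 17.5/9.4 = 1.862.
Total gain g = 1 − 1/A = 1 − 1/1.862 = 0.4629.
Known gains sum to 0.26 + 0.054 + 0.16 = 0.474.
g_cld = 0.4629 − 0.474 = -0.01.

-0.01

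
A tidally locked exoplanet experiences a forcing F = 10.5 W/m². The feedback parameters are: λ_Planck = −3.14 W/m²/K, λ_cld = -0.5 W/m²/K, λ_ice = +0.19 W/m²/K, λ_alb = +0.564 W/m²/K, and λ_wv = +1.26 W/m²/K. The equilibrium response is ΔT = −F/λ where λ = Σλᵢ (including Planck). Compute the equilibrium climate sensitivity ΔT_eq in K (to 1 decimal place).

6.5 K

Net feedback parameter λ = (−3.14) + (-0.5) + (+0.19) + (+0.564) + (+1.26) = -1.626 W/m²/K.
ΔT = −F/λ = −10.5/(-1.626) = 6.5 K.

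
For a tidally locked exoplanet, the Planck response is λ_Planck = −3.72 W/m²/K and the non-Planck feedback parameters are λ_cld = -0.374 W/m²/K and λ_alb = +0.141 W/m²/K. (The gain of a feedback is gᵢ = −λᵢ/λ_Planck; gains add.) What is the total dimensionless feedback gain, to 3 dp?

-0.063

Convert to gains: g_cld = -0.374/3.72 = -0.1005; g_alb = 0.141/3.72 = 0.0379.
Total gain g = -0.0626.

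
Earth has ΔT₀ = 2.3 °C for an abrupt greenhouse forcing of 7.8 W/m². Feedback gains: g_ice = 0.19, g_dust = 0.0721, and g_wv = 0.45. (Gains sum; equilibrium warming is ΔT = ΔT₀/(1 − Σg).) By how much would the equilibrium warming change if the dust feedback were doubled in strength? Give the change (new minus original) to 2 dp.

2.67 °C

Original: g = 0.7121, ΔT = 2.3/(1−0.7121) = 7.9889 °C.
With doubled dust: g' = 0.7842, ΔT' = 2.3/(1−0.7842) = 10.6580 °C.
Change = 10.6580 − 7.9889 = 2.67 °C.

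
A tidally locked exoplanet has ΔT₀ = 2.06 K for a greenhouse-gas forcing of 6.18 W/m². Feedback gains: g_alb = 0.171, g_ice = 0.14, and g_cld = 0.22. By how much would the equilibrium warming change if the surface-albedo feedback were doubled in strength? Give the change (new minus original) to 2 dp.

Original: g = 0.531, ΔT = 2.06/(1−0.531) = 4.3923 K.
With doubled surface-albedo: g' = 0.702, ΔT' = 2.06/(1−0.702) = 6.9128 K.
Change = 6.9128 − 4.3923 = 2.52 K.

2.52 K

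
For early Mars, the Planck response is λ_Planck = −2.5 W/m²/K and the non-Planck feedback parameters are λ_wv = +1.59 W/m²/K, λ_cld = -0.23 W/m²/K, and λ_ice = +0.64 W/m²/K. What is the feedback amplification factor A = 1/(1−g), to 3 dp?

5.000

Convert to gains: g_wv = 1.59/2.5 = 0.636; g_cld = -0.23/2.5 = -0.092; g_ice = 0.64/2.5 = 0.256.
Total gain g = 0.8.
A = 1/(1 − 0.8) = 5.000.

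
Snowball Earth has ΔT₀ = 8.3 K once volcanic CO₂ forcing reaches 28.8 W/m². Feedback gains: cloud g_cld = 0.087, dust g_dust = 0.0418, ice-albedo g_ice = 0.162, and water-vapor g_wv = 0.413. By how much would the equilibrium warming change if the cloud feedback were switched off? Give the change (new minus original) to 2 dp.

Original: g = 0.7038, ΔT = 8.3/(1−0.7038) = 28.0216 K.
Without cloud: g' = 0.6168, ΔT' = 8.3/(1−0.6168) = 21.6597 K.
Change = 21.6597 − 28.0216 = -6.36 K.

-6.36 K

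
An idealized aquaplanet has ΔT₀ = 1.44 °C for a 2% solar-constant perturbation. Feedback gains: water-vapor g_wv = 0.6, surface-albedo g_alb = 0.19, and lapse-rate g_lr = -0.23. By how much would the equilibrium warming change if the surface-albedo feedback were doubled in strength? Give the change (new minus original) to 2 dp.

Original: g = 0.56, ΔT = 1.44/(1−0.56) = 3.2727 °C.
With doubled surface-albedo: g' = 0.75, ΔT' = 1.44/(1−0.75) = 5.7600 °C.
Change = 5.7600 − 3.2727 = 2.49 °C.

2.49 °C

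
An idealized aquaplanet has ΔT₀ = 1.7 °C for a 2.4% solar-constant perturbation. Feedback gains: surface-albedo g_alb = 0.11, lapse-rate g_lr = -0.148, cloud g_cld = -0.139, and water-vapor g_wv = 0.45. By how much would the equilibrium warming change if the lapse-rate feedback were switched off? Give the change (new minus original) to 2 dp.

0.60 °C

Original: g = 0.273, ΔT = 1.7/(1−0.273) = 2.3384 °C.
Without lapse-rate: g' = 0.421, ΔT' = 1.7/(1−0.421) = 2.9361 °C.
Change = 2.9361 − 2.3384 = 0.60 °C.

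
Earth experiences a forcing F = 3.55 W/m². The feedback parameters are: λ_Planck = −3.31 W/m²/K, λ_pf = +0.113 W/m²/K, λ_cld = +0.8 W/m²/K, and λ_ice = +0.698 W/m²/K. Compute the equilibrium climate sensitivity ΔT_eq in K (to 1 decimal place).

2.1 K

Net feedback parameter λ = (−3.31) + (+0.113) + (+0.8) + (+0.698) = -1.699 W/m²/K.
ΔT = −F/λ = −3.55/(-1.699) = 2.1 K.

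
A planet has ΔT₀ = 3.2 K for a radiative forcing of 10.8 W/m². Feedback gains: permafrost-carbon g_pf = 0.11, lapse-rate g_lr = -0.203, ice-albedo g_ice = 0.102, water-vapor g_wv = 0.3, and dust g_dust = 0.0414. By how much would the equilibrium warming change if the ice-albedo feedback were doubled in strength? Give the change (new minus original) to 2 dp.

0.92 K

Original: g = 0.3504, ΔT = 3.2/(1−0.3504) = 4.9261 K.
With doubled ice-albedo: g' = 0.4524, ΔT' = 3.2/(1−0.4524) = 5.8437 K.
Change = 5.8437 − 4.9261 = 0.92 K.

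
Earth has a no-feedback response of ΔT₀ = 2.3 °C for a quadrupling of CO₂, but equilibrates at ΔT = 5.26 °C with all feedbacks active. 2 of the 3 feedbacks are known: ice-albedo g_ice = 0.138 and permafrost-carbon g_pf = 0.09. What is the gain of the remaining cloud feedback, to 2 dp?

0.33

Amplification A = ΔT/ΔT₀ = 5.26/2.3 = 2.287.
Total gain g = 1 − 1/A = 1 − 1/2.287 = 0.5627.
Known gains sum to 0.138 + 0.09 = 0.228.
g_cld = 0.5627 − 0.228 = 0.33.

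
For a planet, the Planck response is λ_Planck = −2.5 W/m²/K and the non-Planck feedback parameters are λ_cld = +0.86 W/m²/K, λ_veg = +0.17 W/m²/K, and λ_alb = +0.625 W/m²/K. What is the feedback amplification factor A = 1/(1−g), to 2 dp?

Convert to gains: g_cld = 0.86/2.5 = 0.344; g_veg = 0.17/2.5 = 0.068; g_alb = 0.625/2.5 = 0.25.
Total gain g = 0.662.
A = 1/(1 − 0.662) = 2.96.

2.96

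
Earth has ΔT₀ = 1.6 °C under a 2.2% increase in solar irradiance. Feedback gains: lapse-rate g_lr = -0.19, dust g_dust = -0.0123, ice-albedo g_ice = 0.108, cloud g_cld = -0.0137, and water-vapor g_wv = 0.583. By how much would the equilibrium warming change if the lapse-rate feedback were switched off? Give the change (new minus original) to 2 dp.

Original: g = 0.475, ΔT = 1.6/(1−0.475) = 3.0476 °C.
Without lapse-rate: g' = 0.665, ΔT' = 1.6/(1−0.665) = 4.7761 °C.
Change = 4.7761 − 3.0476 = 1.73 °C.

1.73 °C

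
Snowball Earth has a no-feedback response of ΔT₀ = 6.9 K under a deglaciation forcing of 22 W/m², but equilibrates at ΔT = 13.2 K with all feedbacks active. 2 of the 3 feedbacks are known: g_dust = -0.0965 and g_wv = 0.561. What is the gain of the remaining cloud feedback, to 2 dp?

Amplification A = ΔT/ΔT₀ = 13.2/6.9 = 1.913.
Total gain g = 1 − 1/A = 1 − 1/1.913 = 0.4773.
Known gains sum to -0.0965 + 0.561 = 0.4645.
g_cld = 0.4773 − 0.4645 = 0.01.

0.01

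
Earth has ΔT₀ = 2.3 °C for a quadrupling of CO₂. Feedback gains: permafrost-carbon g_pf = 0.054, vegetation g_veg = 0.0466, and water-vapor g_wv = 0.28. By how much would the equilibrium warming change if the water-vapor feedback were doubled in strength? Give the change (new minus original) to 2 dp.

Original: g = 0.3806, ΔT = 2.3/(1−0.3806) = 3.7133 °C.
With doubled water-vapor: g' = 0.6606, ΔT' = 2.3/(1−0.6606) = 6.7767 °C.
Change = 6.7767 − 3.7133 = 3.06 °C.

3.06 °C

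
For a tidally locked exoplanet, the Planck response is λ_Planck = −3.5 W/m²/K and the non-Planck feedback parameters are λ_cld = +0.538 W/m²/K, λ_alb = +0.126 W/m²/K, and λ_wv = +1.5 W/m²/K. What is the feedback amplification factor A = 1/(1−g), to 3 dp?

Convert to gains: g_cld = 0.538/3.5 = 0.1537; g_alb = 0.126/3.5 = 0.036; g_wv = 1.5/3.5 = 0.4286.
Total gain g = 0.6183.
A = 1/(1 − 0.6183) = 2.620.

2.620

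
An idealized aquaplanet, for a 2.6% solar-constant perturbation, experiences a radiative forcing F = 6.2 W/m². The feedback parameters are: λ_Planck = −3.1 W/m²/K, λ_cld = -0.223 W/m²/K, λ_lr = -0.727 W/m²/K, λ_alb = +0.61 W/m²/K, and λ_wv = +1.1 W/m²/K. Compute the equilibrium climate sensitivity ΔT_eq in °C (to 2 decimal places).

Net feedback parameter λ = (−3.1) + (-0.223) + (-0.727) + (+0.61) + (+1.1) = -2.34 W/m²/K.
ΔT = −F/λ = −6.2/(-2.34) = 2.65 °C.

2.65 °C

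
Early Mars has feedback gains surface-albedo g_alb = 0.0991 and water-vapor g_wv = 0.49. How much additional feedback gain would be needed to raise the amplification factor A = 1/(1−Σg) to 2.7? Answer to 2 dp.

0.04

Current total gain = 0.5891.
Target gain for A = 2.7: g* = 1 − 1/2.7 = 0.6296.
Additional gain needed = 0.6296 − 0.5891 = 0.04.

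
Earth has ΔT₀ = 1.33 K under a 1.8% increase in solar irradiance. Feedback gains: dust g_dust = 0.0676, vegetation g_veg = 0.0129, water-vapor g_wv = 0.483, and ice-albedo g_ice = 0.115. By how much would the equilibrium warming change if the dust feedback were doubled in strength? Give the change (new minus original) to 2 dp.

1.10 K

Original: g = 0.6785, ΔT = 1.33/(1−0.6785) = 4.1369 K.
With doubled dust: g' = 0.7461, ΔT' = 1.33/(1−0.7461) = 5.2383 K.
Change = 5.2383 − 4.1369 = 1.10 K.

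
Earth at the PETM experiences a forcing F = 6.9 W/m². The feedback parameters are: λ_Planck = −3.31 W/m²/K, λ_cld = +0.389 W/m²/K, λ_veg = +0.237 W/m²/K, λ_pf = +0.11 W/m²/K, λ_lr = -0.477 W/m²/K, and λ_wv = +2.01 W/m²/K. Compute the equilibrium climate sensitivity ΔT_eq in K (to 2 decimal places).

Net feedback parameter λ = (−3.31) + (+0.389) + (+0.237) + (+0.11) + (-0.477) + (+2.01) = -1.041 W/m²/K.
ΔT = −F/λ = −6.9/(-1.041) = 6.63 K.

6.63 K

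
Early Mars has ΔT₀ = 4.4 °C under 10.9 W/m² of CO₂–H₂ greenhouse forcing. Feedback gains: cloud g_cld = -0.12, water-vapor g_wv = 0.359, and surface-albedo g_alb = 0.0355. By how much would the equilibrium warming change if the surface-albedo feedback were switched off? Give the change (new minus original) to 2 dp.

-0.28 °C

Original: g = 0.2745, ΔT = 4.4/(1−0.2745) = 6.0648 °C.
Without surface-albedo: g' = 0.239, ΔT' = 4.4/(1−0.239) = 5.7819 °C.
Change = 5.7819 − 6.0648 = -0.28 °C.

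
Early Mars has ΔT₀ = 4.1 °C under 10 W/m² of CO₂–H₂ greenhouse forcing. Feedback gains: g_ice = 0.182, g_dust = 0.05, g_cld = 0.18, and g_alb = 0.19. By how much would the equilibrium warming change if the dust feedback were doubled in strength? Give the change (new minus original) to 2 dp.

1.48 °C

Original: g = 0.602, ΔT = 4.1/(1−0.602) = 10.3015 °C.
With doubled dust: g' = 0.652, ΔT' = 4.1/(1−0.652) = 11.7816 °C.
Change = 11.7816 − 10.3015 = 1.48 °C.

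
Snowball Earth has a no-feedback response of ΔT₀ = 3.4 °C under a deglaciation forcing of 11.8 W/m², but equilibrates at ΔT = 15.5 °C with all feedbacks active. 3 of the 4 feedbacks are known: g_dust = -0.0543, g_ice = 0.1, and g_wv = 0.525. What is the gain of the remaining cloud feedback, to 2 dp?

Amplification A = ΔT/ΔT₀ = 15.5/3.4 = 4.559.
Total gain g = 1 − 1/A = 1 − 1/4.559 = 0.7807.
Known gains sum to -0.0543 + 0.1 + 0.525 = 0.5707.
g_cld = 0.7807 − 0.5707 = 0.21.

0.21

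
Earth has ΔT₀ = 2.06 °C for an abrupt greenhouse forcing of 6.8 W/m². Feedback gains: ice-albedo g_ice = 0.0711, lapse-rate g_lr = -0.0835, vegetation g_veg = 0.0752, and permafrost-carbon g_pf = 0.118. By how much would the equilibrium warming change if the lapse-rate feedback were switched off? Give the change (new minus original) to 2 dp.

0.29 °C

Original: g = 0.1808, ΔT = 2.06/(1−0.1808) = 2.5146 °C.
Without lapse-rate: g' = 0.2643, ΔT' = 2.06/(1−0.2643) = 2.8001 °C.
Change = 2.8001 − 2.5146 = 0.29 °C.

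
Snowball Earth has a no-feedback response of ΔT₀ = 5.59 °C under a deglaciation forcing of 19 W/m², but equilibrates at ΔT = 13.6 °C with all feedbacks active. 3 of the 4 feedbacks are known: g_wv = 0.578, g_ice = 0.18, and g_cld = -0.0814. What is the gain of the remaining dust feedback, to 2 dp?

-0.09

Amplification A = ΔT/ΔT₀ = 13.6/5.59 = 2.433.
Total gain g = 1 − 1/A = 1 − 1/2.433 = 0.589.
Known gains sum to 0.578 + 0.18 − 0.0814 = 0.6766.
g_dust = 0.589 − 0.6766 = -0.09.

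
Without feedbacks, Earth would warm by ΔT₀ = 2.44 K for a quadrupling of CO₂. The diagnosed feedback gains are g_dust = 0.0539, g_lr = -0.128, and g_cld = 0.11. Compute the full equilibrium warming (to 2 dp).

Total gain g = 0.0539 − 0.128 + 0.11 = 0.0359.
Amplification A = 1/(1 − 0.0359) = 1.037.
ΔT = 2.44 × 1.037 = 2.53 K.

2.53 K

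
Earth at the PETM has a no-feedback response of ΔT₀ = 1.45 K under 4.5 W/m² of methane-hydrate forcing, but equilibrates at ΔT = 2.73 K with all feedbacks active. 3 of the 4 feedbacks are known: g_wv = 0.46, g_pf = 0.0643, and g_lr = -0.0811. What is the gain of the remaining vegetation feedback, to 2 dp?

0.03

Amplification A = ΔT/ΔT₀ = 2.73/1.45 = 1.883.
Total gain g = 1 − 1/A = 1 − 1/1.883 = 0.4689.
Known gains sum to 0.46 + 0.0643 − 0.0811 = 0.4432.
g_veg = 0.4689 − 0.4432 = 0.03.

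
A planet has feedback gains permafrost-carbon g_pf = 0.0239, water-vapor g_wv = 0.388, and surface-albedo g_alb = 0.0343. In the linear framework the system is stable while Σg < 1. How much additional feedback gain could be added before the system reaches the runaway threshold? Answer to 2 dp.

0.55

Current total gain = 0.0239 + 0.388 + 0.0343 = 0.4462.
Margin to runaway = 1 − 0.4462 = 0.55.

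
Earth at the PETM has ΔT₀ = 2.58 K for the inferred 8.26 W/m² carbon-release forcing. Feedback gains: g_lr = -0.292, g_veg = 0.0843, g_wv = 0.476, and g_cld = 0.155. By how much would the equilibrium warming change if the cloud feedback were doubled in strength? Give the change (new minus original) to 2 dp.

Original: g = 0.4233, ΔT = 2.58/(1−0.4233) = 4.4737 K.
With doubled cloud: g' = 0.5783, ΔT' = 2.58/(1−0.5783) = 6.1181 K.
Change = 6.1181 − 4.4737 = 1.64 K.

1.64 K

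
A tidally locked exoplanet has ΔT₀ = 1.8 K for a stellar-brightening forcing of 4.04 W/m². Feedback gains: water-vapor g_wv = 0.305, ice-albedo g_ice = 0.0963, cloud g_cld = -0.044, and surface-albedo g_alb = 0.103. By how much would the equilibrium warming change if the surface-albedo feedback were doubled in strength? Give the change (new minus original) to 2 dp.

Original: g = 0.4603, ΔT = 1.8/(1−0.4603) = 3.3352 K.
With doubled surface-albedo: g' = 0.5633, ΔT' = 1.8/(1−0.5633) = 4.1218 K.
Change = 4.1218 − 3.3352 = 0.79 K.

0.79 K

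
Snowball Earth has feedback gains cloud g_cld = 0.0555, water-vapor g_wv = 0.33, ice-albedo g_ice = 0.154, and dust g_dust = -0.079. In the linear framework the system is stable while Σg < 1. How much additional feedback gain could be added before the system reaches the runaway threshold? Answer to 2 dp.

Current total gain = 0.0555 + 0.33 + 0.154 − 0.079 = 0.4605.
Margin to runaway = 1 − 0.4605 = 0.54.

0.54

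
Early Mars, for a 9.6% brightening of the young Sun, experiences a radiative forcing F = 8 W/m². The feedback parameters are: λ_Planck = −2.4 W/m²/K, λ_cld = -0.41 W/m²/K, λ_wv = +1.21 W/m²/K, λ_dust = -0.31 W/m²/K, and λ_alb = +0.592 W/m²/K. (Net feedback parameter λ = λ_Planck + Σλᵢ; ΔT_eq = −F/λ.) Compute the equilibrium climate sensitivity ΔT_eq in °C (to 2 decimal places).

6.07 °C

Net feedback parameter λ = (−2.4) + (-0.41) + (+1.21) + (-0.31) + (+0.592) = -1.318 W/m²/K.
ΔT = −F/λ = −8/(-1.318) = 6.07 °C.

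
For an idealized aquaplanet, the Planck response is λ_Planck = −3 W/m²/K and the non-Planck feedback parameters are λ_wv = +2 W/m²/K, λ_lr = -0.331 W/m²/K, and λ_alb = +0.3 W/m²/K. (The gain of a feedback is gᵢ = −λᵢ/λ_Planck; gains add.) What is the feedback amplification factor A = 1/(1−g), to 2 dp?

Convert to gains: g_wv = 2/3 = 0.6667; g_lr = -0.331/3 = -0.1103; g_alb = 0.3/3 = 0.1.
Total gain g = 0.6564.
A = 1/(1 − 0.6564) = 2.91.

2.91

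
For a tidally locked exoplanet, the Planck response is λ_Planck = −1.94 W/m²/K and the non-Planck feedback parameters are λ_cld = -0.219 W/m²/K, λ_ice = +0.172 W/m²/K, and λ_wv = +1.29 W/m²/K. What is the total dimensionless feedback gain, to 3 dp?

Convert to gains: g_cld = -0.219/1.94 = -0.1129; g_ice = 0.172/1.94 = 0.08866; g_wv = 1.29/1.94 = 0.6649.
Total gain g = 0.64066.

0.641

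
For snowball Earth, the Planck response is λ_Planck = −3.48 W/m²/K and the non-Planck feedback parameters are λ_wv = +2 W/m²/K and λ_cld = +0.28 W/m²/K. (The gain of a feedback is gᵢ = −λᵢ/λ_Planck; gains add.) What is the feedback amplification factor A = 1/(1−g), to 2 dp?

Convert to gains: g_wv = 2/3.48 = 0.5747; g_cld = 0.28/3.48 = 0.08046.
Total gain g = 0.65516.
A = 1/(1 − 0.65516) = 2.90.

2.90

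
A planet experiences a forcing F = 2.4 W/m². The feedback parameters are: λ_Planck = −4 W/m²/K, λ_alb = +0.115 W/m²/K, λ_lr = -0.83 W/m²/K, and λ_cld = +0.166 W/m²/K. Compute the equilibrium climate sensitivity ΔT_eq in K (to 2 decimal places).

Net feedback parameter λ = (−4) + (+0.115) + (-0.83) + (+0.166) = -4.549 W/m²/K.
ΔT = −F/λ = −2.4/(-4.549) = 0.53 K.

0.53 K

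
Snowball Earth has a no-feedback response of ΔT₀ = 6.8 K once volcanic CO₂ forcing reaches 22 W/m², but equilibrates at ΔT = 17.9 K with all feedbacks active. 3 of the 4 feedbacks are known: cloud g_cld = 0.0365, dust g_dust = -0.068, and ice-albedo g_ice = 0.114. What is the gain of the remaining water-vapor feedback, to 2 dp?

0.54

Amplification A = ΔT/ΔT₀ = 17.9/6.8 = 2.632.
Total gain g = 1 − 1/A = 1 − 1/2.632 = 0.6201.
Known gains sum to 0.0365 − 0.068 + 0.114 = 0.0825.
g_wv = 0.6201 − 0.0825 = 0.54.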